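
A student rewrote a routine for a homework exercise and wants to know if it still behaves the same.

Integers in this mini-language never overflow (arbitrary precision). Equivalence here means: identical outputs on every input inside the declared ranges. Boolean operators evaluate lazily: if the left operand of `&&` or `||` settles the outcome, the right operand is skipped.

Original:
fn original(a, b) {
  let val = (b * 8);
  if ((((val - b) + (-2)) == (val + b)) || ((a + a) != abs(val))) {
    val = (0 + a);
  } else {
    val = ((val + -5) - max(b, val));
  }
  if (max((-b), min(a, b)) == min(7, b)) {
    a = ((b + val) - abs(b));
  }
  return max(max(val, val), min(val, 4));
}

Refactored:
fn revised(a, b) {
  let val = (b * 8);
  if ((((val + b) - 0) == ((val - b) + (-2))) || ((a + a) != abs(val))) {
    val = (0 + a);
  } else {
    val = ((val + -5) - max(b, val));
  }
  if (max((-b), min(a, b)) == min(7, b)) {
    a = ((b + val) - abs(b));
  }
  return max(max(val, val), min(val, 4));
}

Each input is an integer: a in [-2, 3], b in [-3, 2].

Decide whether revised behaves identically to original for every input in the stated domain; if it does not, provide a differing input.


The two are interchangeable: arithmetic usage differs; and constant usage differs, and every declared input agrees.
Spot check at a=1, b=-2 — original: val=-16, then ((((val - b) + (-2)) == (val + b)) || ((a + a) != abs(val))) is true, then val=1, then (max((-b), min(a, b)) == min(7, b)) is false, then returns 1. revised: val=-16, then ((((val + b) - 0) == ((val - b) + (-2))) || ((a + a) != abs(val))) is true, then val=1, then (max((-b), min(a, b)) == min(7, b)) is false, then returns 1. Both give 1.
Every one of the 36 inputs gives matching results.
verdict: equivalent


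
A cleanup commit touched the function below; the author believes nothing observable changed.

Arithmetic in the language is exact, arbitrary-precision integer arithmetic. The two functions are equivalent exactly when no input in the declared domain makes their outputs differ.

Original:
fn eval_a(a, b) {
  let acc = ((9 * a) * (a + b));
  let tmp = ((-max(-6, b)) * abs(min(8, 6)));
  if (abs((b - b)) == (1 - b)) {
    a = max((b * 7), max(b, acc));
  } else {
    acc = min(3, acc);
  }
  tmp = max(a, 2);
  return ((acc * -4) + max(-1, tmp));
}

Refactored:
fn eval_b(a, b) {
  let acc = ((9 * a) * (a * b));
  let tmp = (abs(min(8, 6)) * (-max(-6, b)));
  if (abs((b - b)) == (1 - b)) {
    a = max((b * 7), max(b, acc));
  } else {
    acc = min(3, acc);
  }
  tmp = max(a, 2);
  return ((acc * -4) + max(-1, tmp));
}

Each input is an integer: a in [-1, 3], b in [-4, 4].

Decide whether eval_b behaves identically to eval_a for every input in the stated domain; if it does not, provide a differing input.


The rewrite breaks on a=-1, b=-4, where the results are -10 and 146.
eval_a: acc = 45; tmp = 24; (abs((b - b)) == (1 - b)) -> false; acc = 3; tmp = 2; return -10
eval_b: acc = -36; tmp = 24; (abs((b - b)) == (1 - b)) -> false; acc = -36; tmp = 2; return 146
verdict: not equivalent; witness: a=-1, b=-4


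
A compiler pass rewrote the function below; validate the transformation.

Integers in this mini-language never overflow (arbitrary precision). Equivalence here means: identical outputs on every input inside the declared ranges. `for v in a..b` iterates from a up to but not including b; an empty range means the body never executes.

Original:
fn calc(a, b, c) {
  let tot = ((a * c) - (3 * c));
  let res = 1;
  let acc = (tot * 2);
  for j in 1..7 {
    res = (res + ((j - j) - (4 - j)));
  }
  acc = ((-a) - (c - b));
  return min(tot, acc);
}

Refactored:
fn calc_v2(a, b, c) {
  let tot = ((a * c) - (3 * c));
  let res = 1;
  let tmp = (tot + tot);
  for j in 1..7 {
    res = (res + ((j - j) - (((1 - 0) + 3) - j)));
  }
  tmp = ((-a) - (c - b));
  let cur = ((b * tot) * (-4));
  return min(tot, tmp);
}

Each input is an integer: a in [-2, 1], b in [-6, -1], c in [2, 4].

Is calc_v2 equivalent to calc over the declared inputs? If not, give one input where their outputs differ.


Differences: statement counts differ; constant usage differs; arithmetic usage differs; local variable names differ — yet all 72 inputs agree.
verdict: equivalent


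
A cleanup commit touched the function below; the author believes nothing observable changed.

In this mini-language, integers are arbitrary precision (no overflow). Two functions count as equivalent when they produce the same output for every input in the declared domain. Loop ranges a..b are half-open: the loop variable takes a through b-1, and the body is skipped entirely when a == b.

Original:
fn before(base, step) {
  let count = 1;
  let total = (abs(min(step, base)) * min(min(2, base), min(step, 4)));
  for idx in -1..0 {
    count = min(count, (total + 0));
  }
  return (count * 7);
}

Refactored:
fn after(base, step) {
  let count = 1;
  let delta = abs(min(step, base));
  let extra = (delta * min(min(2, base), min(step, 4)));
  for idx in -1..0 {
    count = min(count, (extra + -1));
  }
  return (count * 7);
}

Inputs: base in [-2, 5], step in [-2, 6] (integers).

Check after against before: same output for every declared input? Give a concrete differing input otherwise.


Take base=-2, step=-2.
before: count=1, then total=-4, then (idx=-1), then count=-4, then returns -28
after: count=1, then delta=2, then extra=-4, then (idx=-1), then count=-5, then returns -35
-28 vs -35 — the two versions disagree here.
verdict: not equivalent; witness: base=-2, step=-2


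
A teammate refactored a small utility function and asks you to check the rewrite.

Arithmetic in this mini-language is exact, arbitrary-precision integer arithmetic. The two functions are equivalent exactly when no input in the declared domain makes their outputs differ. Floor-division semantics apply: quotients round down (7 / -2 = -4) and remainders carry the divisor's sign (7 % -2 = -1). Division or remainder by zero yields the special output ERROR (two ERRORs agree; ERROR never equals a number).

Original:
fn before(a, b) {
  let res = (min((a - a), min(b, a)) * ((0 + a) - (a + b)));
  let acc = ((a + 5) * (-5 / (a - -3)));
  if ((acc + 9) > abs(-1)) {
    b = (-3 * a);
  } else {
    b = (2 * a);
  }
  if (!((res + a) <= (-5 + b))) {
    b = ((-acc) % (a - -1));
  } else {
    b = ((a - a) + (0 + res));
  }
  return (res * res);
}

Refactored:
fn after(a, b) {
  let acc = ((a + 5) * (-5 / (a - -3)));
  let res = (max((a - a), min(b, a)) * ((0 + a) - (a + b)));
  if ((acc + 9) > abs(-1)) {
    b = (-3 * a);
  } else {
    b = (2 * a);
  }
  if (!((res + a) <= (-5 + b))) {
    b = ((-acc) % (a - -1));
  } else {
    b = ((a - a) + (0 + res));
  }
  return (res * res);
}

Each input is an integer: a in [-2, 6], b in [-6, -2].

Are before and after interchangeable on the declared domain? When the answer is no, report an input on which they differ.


Run the pair on a=-2, b=-6.
before: res = -36; acc = -15; ((acc + 9) > abs(-1)) -> false; b = -4; (!((res + a) <= (-5 + b))) -> false; b = -36; return 1296
after: acc = -15; res = 0; ((acc + 9) > abs(-1)) -> false; b = -4; (!((res + a) <= (-5 + b))) -> true; b = 0; return 0
1296 vs 0 — the two versions disagree here.
verdict: not equivalent; witness: a=-2, b=-6


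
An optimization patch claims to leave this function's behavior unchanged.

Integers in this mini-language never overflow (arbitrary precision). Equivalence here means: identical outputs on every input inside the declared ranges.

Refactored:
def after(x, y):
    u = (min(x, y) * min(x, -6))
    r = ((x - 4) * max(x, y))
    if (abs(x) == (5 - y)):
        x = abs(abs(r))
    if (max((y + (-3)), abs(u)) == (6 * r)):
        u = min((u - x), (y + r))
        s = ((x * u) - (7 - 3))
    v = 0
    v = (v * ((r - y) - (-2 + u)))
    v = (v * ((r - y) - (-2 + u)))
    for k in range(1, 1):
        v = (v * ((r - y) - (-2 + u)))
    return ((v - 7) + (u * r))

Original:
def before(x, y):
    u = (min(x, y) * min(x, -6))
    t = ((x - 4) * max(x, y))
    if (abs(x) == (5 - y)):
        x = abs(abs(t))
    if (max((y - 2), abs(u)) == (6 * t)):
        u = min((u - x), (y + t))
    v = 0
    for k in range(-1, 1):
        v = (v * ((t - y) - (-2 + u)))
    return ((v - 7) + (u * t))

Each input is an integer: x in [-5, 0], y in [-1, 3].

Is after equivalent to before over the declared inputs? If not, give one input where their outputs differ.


The one real change (`2` became `3`) has no effect anywhere in the declared ranges.
Spot check at x=-3, y=-1 — before: u = 18; t = 7; (abs(x) == (5 - y)) -> false; (max((y - 2), abs(u)) == (6 * t)) -> false; v = 0; [k=-1]; v = 0; [k=0]; v = 0; return 119. after: u = 18; r = 7; (abs(x) == (5 - y)) -> false; (max((y + (-3)), abs(u)) == (6 * r)) -> false; v = 0; v = 0; v = 0; the k loop: no iterations; return 119. Both give 119.
Every one of the 30 inputs gives matching results.
verdict: equivalent


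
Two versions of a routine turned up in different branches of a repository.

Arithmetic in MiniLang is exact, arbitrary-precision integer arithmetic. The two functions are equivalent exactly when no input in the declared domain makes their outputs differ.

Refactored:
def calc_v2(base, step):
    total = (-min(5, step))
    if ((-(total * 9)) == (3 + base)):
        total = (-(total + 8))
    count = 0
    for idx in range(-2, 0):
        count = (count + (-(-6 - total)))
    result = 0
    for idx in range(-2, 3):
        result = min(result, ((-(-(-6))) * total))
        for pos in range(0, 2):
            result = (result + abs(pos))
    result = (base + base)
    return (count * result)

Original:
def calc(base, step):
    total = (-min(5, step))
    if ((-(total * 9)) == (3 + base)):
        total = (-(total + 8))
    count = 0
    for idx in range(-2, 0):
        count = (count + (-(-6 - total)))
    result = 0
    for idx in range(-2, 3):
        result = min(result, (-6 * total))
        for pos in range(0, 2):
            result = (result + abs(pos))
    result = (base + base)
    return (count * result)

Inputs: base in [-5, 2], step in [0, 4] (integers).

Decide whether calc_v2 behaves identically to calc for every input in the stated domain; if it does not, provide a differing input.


Behavior is preserved: although same computation, different form, the outputs never diverge.
Tracing base=-3, step=0: calc: total=0, then ((-(total * 9)) == (3 + base)) is true, then total=-8, then count=0, then (idx=-2), then count=-2, then (idx=-1), then count=-4, then result=0, then (idx=-2), then result=0, then (pos=0), then result=0, then (pos=1), then result=1, then (idx=-1), then result=1, then (pos=0), then result=1, then (pos=1), then result=2, then (idx=0), then result=2, then (pos=0), then result=2, then (pos=1), then result=3, then (idx=1), then result=3, then (pos=0), then result=3, then (pos=1), then result=4, then (idx=2), then result=4, then (pos=0), then result=4, then (pos=1), then result=5, then result=-6, then returns 24 | calc_v2: total=0, then ((-(total * 9)) == (3 + base)) is true, then total=-8, then count=0, then (idx=-2), then count=-2, then (idx=-1), then count=-4, then result=0, then (idx=-2), then result=0, then (pos=0), then result=0, then (pos=1), then result=1, then (idx=-1), then result=1, then (pos=0), then result=1, then (pos=1), then result=2, then (idx=0), then result=2, then (pos=0), then result=2, then (pos=1), then result=3, then (idx=1), then result=3, then (pos=0), then result=3, then (pos=1), then result=4, then (idx=2), then result=4, then (pos=0), then result=4, then (pos=1), then result=5, then result=-6, then returns 24 — matching result 24.
Across all 40 domain points the two functions coincide.
verdict: equivalent


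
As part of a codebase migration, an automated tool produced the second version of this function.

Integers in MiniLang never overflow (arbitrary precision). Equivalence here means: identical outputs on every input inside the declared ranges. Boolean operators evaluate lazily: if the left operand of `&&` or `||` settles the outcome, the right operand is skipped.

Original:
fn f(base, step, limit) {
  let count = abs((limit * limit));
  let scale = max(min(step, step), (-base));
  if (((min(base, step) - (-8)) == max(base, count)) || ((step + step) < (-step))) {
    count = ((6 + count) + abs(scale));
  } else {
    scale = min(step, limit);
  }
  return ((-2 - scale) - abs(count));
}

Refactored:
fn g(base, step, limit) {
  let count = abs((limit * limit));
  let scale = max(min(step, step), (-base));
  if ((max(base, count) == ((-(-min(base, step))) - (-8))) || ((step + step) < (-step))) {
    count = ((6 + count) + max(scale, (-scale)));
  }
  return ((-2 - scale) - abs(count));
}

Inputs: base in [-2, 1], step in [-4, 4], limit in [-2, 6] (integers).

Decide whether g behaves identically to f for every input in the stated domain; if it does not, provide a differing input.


Take base=-2, step=0, limit=-2.
f: count = 4; scale = 2; (((min(base, step) - (-8)) == max(base, count)) || ((step + step) < (-step))) -> false; scale = -2; return -4
g: count = 4; scale = 2; ((max(base, count) == ((-(-min(base, step))) - (-8))) || ((step + step) < (-step))) -> false; return -8
-4 != -8, so the rewrite changes behavior.
verdict: not equivalent; witness: base=-2, step=0, limit=-2


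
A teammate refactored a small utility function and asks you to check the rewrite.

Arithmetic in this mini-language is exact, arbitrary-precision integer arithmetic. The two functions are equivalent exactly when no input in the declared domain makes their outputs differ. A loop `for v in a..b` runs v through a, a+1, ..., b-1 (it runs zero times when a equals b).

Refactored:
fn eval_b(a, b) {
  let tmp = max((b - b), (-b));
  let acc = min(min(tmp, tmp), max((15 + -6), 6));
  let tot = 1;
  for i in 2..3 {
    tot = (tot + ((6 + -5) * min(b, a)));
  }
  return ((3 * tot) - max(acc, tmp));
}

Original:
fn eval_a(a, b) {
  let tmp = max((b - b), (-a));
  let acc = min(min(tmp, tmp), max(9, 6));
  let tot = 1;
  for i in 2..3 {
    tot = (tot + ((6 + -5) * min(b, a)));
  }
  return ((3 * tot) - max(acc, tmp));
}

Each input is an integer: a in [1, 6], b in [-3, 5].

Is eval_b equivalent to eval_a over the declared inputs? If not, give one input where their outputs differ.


Try a=1, b=-3.
eval_a: tmp = 0; acc = 0; tot = 1; [i=2]; tot = -2; return -6
eval_b: tmp = 3; acc = 3; tot = 1; [i=2]; tot = -2; return -9
-6 and -9 differ, so these are not the same function on this domain.
verdict: not equivalent; witness: a=1, b=-3


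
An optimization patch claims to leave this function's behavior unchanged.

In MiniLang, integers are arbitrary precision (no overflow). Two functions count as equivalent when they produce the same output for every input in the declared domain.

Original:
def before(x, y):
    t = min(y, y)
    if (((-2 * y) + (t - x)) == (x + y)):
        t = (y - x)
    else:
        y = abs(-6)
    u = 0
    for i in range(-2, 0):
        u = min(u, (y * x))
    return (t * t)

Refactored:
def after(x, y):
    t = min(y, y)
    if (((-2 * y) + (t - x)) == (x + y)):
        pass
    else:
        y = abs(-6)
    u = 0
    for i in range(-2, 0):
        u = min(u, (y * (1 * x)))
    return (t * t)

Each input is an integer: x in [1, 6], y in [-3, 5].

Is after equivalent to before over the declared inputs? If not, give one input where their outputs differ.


Input x=1, y=-1: 4 from before versus 1 from after.
verdict: not equivalent; witness: x=1, y=-1


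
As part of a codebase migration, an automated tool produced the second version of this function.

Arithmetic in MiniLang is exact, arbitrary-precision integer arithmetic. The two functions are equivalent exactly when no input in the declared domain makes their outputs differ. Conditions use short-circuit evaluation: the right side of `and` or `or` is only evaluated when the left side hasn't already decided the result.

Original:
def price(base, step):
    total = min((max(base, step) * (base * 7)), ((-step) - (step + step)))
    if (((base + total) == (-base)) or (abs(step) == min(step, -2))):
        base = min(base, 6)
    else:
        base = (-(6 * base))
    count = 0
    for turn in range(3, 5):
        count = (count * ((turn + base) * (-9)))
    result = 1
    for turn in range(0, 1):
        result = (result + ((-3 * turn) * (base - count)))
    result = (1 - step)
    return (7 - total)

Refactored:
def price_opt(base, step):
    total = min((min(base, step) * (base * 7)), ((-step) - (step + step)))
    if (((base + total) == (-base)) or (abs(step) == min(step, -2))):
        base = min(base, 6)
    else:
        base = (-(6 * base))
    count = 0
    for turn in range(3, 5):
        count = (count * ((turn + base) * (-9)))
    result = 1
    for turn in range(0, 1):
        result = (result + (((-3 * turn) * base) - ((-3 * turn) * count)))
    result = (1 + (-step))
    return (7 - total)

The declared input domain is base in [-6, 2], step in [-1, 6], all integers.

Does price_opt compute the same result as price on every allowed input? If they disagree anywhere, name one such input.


Not equivalent: base=-6, step=1 separates them (49 vs 10).
price: total becomes -42; next (((base + total) == (-base)) or (abs(step) == min(step, -2))) evaluates to false; next base becomes 36; next count becomes 0; next at turn=3:; next count becomes 0; next at turn=4:; next count becomes 0; next result becomes 1; next at turn=0:; next result becomes 1; next result becomes 0; next final value 49
price_opt: total becomes -3; next (((base + total) == (-base)) or (abs(step) == min(step, -2))) evaluates to false; next base becomes 36; next count becomes 0; next at turn=3:; next count becomes 0; next at turn=4:; next count becomes 0; next result becomes 1; next at turn=0:; next result becomes 1; next result becomes 0; next final value 10
verdict: not equivalent; witness: base=-6, step=1


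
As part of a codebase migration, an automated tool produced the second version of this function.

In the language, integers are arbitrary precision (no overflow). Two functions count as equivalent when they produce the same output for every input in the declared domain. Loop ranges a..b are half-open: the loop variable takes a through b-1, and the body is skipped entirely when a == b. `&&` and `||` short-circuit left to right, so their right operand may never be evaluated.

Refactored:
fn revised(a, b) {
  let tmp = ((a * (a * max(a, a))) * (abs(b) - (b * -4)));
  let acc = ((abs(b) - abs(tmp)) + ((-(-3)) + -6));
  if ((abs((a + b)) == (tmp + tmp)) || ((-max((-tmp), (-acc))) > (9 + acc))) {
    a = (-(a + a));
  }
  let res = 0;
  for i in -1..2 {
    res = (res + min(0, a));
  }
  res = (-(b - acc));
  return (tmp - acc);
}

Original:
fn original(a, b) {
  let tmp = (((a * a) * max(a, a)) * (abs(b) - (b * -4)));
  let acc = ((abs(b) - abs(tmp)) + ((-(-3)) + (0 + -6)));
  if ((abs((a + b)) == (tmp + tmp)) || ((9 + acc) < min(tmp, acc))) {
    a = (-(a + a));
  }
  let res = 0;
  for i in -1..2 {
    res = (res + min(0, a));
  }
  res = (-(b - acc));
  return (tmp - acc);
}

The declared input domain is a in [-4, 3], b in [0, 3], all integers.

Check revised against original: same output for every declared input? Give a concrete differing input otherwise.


This is a faithful refactor — min/max/abs usage differs; comparison usage differs; constant usage differs; arithmetic usage differs, but the computed results match everywhere.
As a probe, take a=3, b=1: original runs tmp=135, then acc=-137, then ((abs((a + b)) == (tmp + tmp)) || ((9 + acc) < min(tmp, acc))) is false, then res=0, then (i=-1), then res=0, then (i=0), then res=0, then (i=1), then res=0, then res=-138, then returns 272; revised runs tmp=135, then acc=-137, then ((abs((a + b)) == (tmp + tmp)) || ((-max((-tmp), (-acc))) > (9 + acc))) is false, then res=0, then (i=-1), then res=0, then (i=0), then res=0, then (i=1), then res=0, then res=-138, then returns 272; both end at 272.
Sweeping the whole domain (32 inputs) finds no disagreement.
verdict: equivalent


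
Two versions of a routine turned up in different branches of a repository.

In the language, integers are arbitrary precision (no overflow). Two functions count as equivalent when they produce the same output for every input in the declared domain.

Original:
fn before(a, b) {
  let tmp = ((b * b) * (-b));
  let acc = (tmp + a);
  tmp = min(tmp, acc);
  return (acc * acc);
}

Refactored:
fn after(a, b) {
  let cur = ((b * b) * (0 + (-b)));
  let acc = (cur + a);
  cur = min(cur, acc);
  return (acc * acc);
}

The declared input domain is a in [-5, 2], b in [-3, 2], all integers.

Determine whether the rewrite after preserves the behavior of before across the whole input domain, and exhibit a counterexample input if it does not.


Comparing the listings, the differences include: local variable names differ, plus constant usage differs, plus arithmetic usage differs.
Spot check at a=1, b=1 — before: tmp=-1, then acc=0, then tmp=-1, then returns 0. after: cur=-1, then acc=0, then cur=-1, then returns 0. Both give 0.
Across all 48 domain points the two functions coincide.
verdict: equivalent


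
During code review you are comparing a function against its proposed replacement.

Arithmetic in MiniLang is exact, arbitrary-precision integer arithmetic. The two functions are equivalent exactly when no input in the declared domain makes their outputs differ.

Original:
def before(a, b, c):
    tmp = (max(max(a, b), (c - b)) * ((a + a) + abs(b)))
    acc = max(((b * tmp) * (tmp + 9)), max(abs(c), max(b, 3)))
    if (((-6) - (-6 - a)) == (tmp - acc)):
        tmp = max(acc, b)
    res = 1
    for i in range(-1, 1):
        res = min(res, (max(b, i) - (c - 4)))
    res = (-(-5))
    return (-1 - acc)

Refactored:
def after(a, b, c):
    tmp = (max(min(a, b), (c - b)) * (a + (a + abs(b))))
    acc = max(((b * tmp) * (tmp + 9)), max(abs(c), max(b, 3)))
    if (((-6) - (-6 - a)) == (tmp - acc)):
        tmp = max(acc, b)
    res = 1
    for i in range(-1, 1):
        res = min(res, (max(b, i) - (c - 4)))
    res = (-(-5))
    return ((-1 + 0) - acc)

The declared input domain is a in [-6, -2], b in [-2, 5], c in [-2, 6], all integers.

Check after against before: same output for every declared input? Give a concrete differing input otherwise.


These are not equivalent — on a=-6, b=1, c=-2 the outputs split (-23 vs -1387).
before: tmp=-11, then acc=22, then (((-6) - (-6 - a)) == (tmp - acc)) is false, then res=1, then (i=-1), then res=1, then (i=0), then res=1, then res=5, then returns -23
after: tmp=33, then acc=1386, then (((-6) - (-6 - a)) == (tmp - acc)) is false, then res=1, then (i=-1), then res=1, then (i=0), then res=1, then res=5, then returns -1387
verdict: not equivalent; witness: a=-6, b=1, c=-2


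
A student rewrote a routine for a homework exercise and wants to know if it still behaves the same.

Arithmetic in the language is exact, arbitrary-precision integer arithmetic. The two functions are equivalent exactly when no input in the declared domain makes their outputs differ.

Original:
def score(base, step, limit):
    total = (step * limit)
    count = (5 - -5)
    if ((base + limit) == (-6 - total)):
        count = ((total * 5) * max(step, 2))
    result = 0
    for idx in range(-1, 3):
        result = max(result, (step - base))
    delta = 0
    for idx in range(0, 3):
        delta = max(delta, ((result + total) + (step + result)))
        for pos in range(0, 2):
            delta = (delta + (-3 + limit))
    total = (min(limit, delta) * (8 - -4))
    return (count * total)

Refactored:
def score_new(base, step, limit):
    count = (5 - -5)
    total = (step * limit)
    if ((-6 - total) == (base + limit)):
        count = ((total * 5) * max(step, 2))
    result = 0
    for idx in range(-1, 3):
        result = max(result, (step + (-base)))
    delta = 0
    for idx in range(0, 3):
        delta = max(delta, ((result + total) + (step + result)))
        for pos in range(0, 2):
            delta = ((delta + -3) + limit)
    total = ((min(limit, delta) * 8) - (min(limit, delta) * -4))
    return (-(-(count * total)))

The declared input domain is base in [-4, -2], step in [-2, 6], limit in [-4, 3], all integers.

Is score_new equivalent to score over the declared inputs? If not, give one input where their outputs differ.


The two versions differ — the changes include arithmetic usage differs, min/max/abs usage differs.
One worked example (base=-2, step=-1, limit=3) — score: total := -3 | count := 10 | ((base + limit) == (-6 - total)): false | result := 0 | iter idx=-1: | result := 1 | iter idx=0: | result := 1 | iter idx=1: | result := 1 | iter idx=2: | result := 1 | delta := 0 | iter idx=0: | delta := 0 | iter pos=0: | delta := 0 | iter pos=1: | delta := 0 | iter idx=1: | delta := 0 | iter pos=0: | delta := 0 | iter pos=1: | delta := 0 | iter idx=2: | delta := 0 | iter pos=0: | delta := 0 | iter pos=1: | delta := 0 | total := 0 | result 0; score_new: count := 10 | total := -3 | ((-6 - total) == (base + limit)): false | result := 0 | iter idx=-1: | result := 1 | iter idx=0: | result := 1 | iter idx=1: | result := 1 | iter idx=2: | result := 1 | delta := 0 | iter idx=0: | delta := 0 | iter pos=0: | delta := 0 | iter pos=1: | delta := 0 | iter idx=1: | delta := 0 | iter pos=0: | delta := 0 | iter pos=1: | delta := 0 | iter idx=2: | delta := 0 | iter pos=0: | delta := 0 | iter pos=1: | delta := 0 | total := 0 | result 0; agreement on 0.
Checked all 216 inputs in the declared domain: the outputs agree on every one.
verdict: equivalent


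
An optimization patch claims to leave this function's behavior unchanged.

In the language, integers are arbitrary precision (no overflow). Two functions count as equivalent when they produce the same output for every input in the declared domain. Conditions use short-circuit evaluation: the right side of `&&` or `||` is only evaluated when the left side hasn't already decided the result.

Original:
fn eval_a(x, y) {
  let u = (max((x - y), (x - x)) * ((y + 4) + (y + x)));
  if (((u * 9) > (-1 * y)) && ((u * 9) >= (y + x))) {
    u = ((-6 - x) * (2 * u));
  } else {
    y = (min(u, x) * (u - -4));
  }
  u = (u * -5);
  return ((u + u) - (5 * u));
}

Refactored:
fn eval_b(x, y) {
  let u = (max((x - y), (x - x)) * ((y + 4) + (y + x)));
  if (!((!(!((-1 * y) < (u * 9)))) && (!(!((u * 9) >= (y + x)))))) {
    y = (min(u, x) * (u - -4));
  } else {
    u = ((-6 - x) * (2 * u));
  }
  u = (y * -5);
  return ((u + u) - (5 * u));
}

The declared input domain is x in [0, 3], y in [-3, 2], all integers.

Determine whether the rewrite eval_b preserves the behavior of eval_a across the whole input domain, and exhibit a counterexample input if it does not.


Input x=0, y=-3: -90 from eval_a versus 180 from eval_b.
verdict: not equivalent; witness: x=0, y=-3


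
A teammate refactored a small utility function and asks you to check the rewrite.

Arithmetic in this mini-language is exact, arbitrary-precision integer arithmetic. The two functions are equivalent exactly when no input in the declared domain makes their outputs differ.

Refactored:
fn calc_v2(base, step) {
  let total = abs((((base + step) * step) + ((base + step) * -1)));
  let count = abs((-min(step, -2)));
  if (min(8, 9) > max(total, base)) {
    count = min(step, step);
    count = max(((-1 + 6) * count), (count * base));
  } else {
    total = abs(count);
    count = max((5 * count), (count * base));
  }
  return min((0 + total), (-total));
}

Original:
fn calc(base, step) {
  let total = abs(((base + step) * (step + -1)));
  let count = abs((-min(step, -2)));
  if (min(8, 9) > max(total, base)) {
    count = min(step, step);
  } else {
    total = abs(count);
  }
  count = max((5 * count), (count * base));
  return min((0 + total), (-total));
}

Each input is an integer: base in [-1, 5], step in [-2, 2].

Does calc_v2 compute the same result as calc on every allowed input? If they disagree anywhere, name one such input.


Behavior is preserved: although constant usage differs, plus min/max/abs usage differs, plus arithmetic usage differs, plus statement counts differ, the outputs never diverge.
As a probe, take base=3, step=0: calc runs total := 3 | count := 2 | (min(8, 9) > max(total, base)): true | count := 0 | count := 0 | result -3; calc_v2 runs total := 3 | count := 2 | (min(8, 9) > max(total, base)): true | count := 0 | count := 0 | result -3; both end at -3.
Sweeping the whole domain (35 inputs) finds no disagreement.
verdict: equivalent


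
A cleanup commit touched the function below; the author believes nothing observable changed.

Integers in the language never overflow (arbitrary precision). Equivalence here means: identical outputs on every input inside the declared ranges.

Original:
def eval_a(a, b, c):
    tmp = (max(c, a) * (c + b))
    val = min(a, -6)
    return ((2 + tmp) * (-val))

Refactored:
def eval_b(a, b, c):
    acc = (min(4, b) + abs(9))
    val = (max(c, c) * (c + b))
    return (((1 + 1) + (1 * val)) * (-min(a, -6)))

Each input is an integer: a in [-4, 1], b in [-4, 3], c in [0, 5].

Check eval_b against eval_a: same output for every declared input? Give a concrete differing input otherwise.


Not equivalent: a=1, b=-4, c=0 separates them (-12 vs 12).
eval_a: tmp := -4 | val := -6 | result -12
eval_b: acc := 5 | val := 0 | result 12
verdict: not equivalent; witness: a=1, b=-4, c=0


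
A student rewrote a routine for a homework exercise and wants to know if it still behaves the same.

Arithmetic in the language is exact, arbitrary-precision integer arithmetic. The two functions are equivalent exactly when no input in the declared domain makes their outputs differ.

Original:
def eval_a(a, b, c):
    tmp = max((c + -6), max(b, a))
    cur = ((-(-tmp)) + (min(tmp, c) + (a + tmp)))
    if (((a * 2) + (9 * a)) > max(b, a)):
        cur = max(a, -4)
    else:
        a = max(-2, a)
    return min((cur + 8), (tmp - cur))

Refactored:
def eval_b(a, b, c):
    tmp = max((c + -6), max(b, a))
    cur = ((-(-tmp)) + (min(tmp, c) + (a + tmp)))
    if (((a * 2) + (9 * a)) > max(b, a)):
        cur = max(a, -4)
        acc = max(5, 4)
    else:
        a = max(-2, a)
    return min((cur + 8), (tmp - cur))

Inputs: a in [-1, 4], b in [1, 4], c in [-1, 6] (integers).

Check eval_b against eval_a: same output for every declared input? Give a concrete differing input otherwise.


This is a faithful refactor — statement counts differ; and local variable names differ; and min/max/abs usage differs; and constant usage differs, but the computed results match everywhere.
Spot check at a=-1, b=2, c=-1 — eval_a: tmp := 2 | cur := 2 | (((a * 2) + (9 * a)) > max(b, a)): false | a := -1 | result 0. eval_b: tmp := 2 | cur := 2 | (((a * 2) + (9 * a)) > max(b, a)): false | a := -1 | result 0. Both give 0.
Checked all 192 inputs in the declared domain: the outputs agree on every one.
verdict: equivalent


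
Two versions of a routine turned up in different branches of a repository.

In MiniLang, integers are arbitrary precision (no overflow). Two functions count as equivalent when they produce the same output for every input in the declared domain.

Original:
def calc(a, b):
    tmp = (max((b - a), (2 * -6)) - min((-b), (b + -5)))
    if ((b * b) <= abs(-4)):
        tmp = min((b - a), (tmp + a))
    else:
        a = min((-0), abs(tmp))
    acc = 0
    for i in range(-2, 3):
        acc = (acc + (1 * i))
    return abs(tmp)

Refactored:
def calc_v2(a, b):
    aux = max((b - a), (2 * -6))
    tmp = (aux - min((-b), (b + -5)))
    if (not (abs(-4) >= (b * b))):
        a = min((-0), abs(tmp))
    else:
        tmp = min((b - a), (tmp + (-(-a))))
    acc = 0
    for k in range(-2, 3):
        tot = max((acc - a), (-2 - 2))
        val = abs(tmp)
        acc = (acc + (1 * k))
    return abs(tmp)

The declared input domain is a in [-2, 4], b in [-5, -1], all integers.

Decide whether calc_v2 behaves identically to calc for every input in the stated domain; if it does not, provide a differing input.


Differences: comparison usage differs, and constant usage differs, and local variable names differ, and arithmetic usage differs, and statement counts differ, and min/max/abs usage differs, and boolean connective usage differs — yet all 35 inputs agree.
verdict: equivalent


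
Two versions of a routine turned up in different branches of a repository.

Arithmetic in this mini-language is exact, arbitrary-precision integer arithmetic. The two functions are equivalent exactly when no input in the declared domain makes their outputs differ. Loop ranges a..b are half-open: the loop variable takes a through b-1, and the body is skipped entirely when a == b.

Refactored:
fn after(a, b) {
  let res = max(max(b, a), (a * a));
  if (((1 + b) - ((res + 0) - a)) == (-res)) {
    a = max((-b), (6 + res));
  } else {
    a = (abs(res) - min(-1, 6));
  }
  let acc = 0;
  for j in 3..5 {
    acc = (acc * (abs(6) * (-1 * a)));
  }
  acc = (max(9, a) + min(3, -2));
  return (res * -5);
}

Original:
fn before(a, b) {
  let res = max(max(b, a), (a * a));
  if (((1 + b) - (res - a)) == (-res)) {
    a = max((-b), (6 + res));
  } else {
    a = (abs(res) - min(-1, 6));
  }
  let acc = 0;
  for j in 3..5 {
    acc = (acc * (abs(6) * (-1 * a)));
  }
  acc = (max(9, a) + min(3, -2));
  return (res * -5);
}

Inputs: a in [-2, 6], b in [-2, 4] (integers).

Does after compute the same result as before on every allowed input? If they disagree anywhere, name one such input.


The two are interchangeable: arithmetic usage differs; also constant usage differs, and every declared input agrees.
As a probe, take a=-1, b=3: before runs res becomes 3; next (((1 + b) - (res - a)) == (-res)) evaluates to false; next a becomes 4; next acc becomes 0; next at j=3:; next acc becomes 0; next at j=4:; next acc becomes 0; next acc becomes 7; next final value -15; after runs res becomes 3; next (((1 + b) - ((res + 0) - a)) == (-res)) evaluates to false; next a becomes 4; next acc becomes 0; next at j=3:; next acc becomes 0; next at j=4:; next acc becomes 0; next acc becomes 7; next final value -15; both end at -15.
Checked all 63 inputs in the declared domain: the outputs agree on every one.
verdict: equivalent


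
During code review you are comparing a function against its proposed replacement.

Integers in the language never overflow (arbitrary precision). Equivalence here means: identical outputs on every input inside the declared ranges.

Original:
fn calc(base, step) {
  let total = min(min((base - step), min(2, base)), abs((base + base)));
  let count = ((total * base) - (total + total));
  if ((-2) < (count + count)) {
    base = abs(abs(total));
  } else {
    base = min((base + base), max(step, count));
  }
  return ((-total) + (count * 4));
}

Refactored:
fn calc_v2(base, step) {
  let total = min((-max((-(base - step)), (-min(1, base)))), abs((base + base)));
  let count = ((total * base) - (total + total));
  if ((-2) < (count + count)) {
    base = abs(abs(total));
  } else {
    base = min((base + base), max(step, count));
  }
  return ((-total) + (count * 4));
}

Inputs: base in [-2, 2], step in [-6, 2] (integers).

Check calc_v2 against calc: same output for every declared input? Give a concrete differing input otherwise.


Not equivalent: base=2, step=-6 separates them (-2 vs -1).
calc: total=2, then count=0, then ((-2) < (count + count)) is true, then base=2, then returns -2
calc_v2: total=1, then count=0, then ((-2) < (count + count)) is true, then base=1, then returns -1
verdict: not equivalent; witness: base=2, step=-6


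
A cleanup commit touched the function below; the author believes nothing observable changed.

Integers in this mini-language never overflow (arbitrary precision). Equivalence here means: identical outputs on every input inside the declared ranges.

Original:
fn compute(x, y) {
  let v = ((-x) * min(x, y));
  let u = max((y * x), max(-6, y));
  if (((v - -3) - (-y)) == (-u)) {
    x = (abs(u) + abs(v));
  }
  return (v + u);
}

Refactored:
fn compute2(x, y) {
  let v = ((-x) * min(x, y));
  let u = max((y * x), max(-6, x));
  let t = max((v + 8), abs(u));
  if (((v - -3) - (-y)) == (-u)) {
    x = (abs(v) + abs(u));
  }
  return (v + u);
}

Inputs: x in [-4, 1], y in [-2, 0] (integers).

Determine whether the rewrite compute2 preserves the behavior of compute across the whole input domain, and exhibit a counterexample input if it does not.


These are not equivalent — on x=1, y=-2 the outputs split (0 vs 3).
compute: v=2, then u=-2, then (((v - -3) - (-y)) == (-u)) is false, then returns 0
compute2: v=2, then u=1, then t=10, then (((v - -3) - (-y)) == (-u)) is false, then returns 3
verdict: not equivalent; witness: x=1, y=-2


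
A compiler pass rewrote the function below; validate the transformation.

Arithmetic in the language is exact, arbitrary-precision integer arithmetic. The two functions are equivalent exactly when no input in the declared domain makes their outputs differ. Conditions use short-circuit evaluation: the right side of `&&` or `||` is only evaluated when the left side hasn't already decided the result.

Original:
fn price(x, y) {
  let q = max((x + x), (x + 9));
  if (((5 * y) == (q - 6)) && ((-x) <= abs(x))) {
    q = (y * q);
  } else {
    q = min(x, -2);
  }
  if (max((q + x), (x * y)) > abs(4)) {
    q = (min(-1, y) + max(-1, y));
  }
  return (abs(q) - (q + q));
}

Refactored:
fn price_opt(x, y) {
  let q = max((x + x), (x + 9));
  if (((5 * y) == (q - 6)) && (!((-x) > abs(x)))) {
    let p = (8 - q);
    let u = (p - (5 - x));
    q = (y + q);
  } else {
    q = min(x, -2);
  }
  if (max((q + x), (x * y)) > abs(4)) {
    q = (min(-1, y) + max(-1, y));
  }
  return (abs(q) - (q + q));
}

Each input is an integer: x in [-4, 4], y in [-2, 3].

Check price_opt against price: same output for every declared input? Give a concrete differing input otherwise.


Not equivalent: x=-3, y=0 separates them (0 vs -6).
price: q := 6 | (((5 * y) == (q - 6)) && ((-x) <= abs(x))): true | q := 0 | (max((q + x), (x * y)) > abs(4)): false | result 0
price_opt: q := 6 | (((5 * y) == (q - 6)) && (!((-x) > abs(x)))): true | p := 2 | u := -6 | q := 6 | (max((q + x), (x * y)) > abs(4)): false | result -6
verdict: not equivalent; witness: x=-3, y=0


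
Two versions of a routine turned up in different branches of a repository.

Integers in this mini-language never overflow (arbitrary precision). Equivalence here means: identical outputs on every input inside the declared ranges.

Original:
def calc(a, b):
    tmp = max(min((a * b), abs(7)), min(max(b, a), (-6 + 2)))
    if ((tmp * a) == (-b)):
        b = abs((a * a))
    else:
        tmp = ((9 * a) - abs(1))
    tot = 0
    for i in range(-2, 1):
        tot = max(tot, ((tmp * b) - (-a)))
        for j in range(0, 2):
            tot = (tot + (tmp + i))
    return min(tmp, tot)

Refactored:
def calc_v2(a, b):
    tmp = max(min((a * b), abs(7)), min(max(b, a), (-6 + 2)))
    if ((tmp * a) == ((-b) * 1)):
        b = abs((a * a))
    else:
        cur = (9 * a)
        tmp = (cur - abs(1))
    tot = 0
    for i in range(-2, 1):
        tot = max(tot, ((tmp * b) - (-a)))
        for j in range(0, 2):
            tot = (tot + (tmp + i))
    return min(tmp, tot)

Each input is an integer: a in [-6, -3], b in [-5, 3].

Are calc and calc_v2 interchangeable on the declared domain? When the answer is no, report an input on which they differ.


The two versions differ — the changes include constant usage differs; and arithmetic usage differs; and local variable names differ; and statement counts differ.
As a probe, take a=-3, b=2: calc runs tmp becomes -4; next ((tmp * a) == (-b)) evaluates to false; next tmp becomes -28; next tot becomes 0; next at i=-2:; next tot becomes 0; next at j=0:; next tot becomes -30; next at j=1:; next tot becomes -60; next at i=-1:; next tot becomes -59; next at j=0:; next tot becomes -88; next at j=1:; next tot becomes -117; next at i=0:; next tot becomes -59; next at j=0:; next tot becomes -87; next at j=1:; next tot becomes -115; next final value -115; calc_v2 runs tmp becomes -4; next ((tmp * a) == ((-b) * 1)) evaluates to false; next cur becomes -27; next tmp becomes -28; next tot becomes 0; next at i=-2:; next tot becomes 0; next at j=0:; next tot becomes -30; next at j=1:; next tot becomes -60; next at i=-1:; next tot becomes -59; next at j=0:; next tot becomes -88; next at j=1:; next tot becomes -117; next at i=0:; next tot becomes -59; next at j=0:; next tot becomes -87; next at j=1:; next tot becomes -115; next final value -115; both end at -115.
Every one of the 36 inputs gives matching results.
verdict: equivalent
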